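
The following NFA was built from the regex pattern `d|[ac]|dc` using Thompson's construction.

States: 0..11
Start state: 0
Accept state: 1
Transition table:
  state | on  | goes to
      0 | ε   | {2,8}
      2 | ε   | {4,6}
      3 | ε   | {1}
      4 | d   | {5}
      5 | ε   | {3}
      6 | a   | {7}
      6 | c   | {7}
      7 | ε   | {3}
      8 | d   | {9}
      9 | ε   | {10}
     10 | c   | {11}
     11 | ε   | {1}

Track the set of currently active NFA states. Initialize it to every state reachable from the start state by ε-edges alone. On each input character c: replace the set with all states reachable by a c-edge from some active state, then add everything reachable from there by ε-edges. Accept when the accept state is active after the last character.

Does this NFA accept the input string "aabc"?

Answer: REJECT

Derivation:
S₀ = ε-closure({0}) = {0,2,4,6,8}
'a' @ 1: {1,3,7}  [accepting]
'a' @ 2: {}  — no active states
rest 'bc' ignored (set empty)
end set {} — state 1 not in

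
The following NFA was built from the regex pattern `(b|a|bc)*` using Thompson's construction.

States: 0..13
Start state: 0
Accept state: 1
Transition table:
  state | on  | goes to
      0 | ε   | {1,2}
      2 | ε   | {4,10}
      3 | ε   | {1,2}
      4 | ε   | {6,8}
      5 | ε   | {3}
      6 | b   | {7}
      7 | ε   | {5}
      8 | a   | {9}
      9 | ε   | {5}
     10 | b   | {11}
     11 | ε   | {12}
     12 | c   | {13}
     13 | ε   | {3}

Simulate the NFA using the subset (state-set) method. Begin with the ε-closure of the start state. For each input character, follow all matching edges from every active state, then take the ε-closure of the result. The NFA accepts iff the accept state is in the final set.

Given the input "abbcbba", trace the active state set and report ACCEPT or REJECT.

Answer: ACCEPT

Trace:
S₀ = ε-closure({0}) = {0,1,2,4,6,8,10}
'a' @ 1: {1,2,3,4,5,6,8,9,10}  [accepting]
'b' @ 2: {1,2,3,4,5,6,7,8,10,11,12}  [accepting]
'b' @ 3: {1,2,3,4,5,6,7,8,10,11,12}  [accepting]
'c' @ 4: {1,2,3,4,6,8,10,13}  [accepting]
'b' @ 5: {1,2,3,4,5,6,7,8,10,11,12}  [accepting]
'b' @ 6: {1,2,3,4,5,6,7,8,10,11,12}  [accepting]
'a' @ 7: {1,2,3,4,5,6,8,9,10}  [accepting]
after full input: {1,2,3,4,5,6,8,9,10}  (accept=1 in)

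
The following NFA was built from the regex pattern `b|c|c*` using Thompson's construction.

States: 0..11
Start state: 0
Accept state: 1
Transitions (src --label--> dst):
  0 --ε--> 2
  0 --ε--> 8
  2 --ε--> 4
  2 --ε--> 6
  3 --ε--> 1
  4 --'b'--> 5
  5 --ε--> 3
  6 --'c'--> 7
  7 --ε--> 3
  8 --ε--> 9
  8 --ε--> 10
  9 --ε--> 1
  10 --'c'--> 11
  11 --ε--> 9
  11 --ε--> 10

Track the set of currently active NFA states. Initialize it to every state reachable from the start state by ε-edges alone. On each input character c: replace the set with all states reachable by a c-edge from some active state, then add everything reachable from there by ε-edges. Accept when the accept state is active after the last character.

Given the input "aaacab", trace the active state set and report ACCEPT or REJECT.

initial (ε-close {0}): {0,1,2,4,6,8,9,10}
'a' @ 1: {}  — no active states
rest 'aacab' ignored (set empty)
after full input: {}  (accept=1 not in)

Answer: REJECT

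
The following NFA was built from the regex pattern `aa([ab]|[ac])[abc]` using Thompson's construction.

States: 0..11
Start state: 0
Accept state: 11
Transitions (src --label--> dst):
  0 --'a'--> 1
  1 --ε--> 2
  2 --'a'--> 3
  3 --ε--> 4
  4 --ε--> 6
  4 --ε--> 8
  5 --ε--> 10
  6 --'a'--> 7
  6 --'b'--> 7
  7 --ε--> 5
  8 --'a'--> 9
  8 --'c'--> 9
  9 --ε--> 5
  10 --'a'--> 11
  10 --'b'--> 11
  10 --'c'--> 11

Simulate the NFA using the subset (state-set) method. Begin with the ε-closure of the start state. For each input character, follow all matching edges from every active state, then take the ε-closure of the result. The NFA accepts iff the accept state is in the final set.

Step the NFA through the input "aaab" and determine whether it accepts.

initial (ε-close {0}): {0}
'a' @ 1: {1,2}
'a' @ 2: {3,4,6,8}
'a' @ 3: {5,7,9,10}
'b' @ 4: {11}  [accepting]
final: {11}; accept 11 in set

Answer: ACCEPT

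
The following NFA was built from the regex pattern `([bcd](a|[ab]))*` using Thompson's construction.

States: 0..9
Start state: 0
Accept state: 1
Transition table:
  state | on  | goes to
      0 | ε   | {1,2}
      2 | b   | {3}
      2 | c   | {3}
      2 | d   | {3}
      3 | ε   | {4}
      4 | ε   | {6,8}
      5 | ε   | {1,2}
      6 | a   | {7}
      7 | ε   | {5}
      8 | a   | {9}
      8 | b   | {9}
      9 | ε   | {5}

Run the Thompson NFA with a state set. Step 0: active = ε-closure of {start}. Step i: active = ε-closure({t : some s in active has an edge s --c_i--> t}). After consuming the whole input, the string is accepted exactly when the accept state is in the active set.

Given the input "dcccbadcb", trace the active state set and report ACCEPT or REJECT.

Answer: REJECT

Steps:
start: ε-closure({0}) = {0,1,2}
'd' @ 1: {3,4,6,8}
'c' @ 2: {}  — state set empty
rest 'ccbadcb' ignored (set empty)
end set {} — state 1 not in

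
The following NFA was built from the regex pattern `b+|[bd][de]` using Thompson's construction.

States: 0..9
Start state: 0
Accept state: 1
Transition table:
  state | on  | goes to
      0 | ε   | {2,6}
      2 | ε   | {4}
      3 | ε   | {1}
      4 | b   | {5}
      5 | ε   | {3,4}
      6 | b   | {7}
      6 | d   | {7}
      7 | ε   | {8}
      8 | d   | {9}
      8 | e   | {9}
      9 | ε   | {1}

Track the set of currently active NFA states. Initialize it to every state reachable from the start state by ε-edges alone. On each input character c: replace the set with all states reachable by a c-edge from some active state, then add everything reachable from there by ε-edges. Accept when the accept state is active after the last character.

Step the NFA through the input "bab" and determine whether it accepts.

Answer: REJECT

Steps:
S₀ = ε-closure({0}) = {0,2,4,6}
'b' @ 1: {1,3,4,5,7,8}  [accepting]
'a' @ 2: {}  — dead — no transitions
rest 'b' ignored (set empty)
after full input: {}  (accept=1 not in)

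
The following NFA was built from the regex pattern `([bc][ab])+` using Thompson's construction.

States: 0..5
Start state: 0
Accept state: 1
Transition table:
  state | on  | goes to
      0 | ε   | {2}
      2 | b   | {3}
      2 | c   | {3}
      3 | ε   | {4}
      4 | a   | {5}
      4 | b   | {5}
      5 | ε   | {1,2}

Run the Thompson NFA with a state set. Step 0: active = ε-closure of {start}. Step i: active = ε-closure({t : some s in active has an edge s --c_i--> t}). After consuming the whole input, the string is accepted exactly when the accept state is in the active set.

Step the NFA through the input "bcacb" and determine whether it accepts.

Answer: REJECT

Derivation:
start: ε-closure({0}) = {0,2}
'b' @ 1: {3,4}
'c' @ 2: {}  — state set empty
rest 'acb' ignored (set empty)
final: {}; accept 1 not in set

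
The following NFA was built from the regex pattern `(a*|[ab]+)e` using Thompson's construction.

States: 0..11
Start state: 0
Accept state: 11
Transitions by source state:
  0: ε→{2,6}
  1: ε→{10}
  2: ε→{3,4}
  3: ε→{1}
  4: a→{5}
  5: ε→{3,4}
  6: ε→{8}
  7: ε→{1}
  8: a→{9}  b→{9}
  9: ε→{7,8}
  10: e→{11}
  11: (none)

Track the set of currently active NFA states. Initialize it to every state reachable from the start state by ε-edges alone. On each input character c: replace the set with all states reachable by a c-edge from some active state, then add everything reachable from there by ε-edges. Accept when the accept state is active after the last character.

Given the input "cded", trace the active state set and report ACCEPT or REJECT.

Answer: REJECT

Trace:
S₀ = ε-closure({0}) = {0,1,2,3,4,6,8,10}
'c' @ 1: {}  — no active states
rest 'ded' ignored (set empty)
end set {} — state 11 not in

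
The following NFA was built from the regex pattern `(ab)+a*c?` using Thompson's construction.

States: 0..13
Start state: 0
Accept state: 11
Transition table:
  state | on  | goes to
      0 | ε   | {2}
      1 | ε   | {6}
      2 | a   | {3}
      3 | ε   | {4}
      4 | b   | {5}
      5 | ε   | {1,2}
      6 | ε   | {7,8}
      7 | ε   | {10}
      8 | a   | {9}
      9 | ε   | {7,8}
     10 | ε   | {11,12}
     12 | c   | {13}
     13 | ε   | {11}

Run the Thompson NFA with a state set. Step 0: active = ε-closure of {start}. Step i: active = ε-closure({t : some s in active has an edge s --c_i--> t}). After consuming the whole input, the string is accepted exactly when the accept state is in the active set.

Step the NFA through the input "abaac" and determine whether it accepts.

Answer: ACCEPT

Derivation:
start: ε-closure({0}) = {0,2}
'a' @ 1: {3,4}
'b' @ 2: {1,2,5,6,7,8,10,11,12}  (accept∈set)
'a' @ 3: {3,4,7,8,9,10,11,12}  (accept∈set)
'a' @ 4: {7,8,9,10,11,12}  (accept∈set)
'c' @ 5: {11,13}  (accept∈set)
end set {11,13} — state 11 in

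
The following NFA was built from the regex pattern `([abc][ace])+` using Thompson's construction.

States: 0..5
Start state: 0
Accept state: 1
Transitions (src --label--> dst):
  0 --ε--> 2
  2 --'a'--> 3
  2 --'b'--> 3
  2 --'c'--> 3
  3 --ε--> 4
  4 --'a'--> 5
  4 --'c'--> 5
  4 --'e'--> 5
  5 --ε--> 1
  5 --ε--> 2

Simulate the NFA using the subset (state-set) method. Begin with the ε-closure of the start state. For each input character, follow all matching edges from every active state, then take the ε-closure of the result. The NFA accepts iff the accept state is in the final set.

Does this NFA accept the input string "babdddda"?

S₀ = ε-closure({0}) = {0,2}
'b' @ 1: {3,4}
'a' @ 2: {1,2,5}  ✓accept
'b' @ 3: {3,4}
'd' @ 4: {}  — dead — no transitions
rest 'ddda' ignored (set empty)
end set {} — state 1 not in

Answer: REJECT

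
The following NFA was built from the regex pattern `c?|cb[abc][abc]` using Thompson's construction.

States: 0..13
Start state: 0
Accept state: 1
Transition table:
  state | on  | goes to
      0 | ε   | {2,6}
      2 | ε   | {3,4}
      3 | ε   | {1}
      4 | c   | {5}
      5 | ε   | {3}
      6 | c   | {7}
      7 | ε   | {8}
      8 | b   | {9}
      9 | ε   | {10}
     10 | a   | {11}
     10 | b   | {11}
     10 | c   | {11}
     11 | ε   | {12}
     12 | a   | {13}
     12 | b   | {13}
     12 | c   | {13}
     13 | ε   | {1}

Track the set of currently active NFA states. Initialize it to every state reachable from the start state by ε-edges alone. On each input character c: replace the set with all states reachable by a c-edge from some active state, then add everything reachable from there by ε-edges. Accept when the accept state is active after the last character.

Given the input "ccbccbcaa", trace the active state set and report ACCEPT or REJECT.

Answer: REJECT

Derivation:
S₀ = ε-closure({0}) = {0,1,2,3,4,6}
'c' @ 1: {1,3,5,7,8}  (accept∈set)
'c' @ 2: {}  — state set empty
rest 'bccbcaa' ignored (set empty)
final: {}; accept 1 not in set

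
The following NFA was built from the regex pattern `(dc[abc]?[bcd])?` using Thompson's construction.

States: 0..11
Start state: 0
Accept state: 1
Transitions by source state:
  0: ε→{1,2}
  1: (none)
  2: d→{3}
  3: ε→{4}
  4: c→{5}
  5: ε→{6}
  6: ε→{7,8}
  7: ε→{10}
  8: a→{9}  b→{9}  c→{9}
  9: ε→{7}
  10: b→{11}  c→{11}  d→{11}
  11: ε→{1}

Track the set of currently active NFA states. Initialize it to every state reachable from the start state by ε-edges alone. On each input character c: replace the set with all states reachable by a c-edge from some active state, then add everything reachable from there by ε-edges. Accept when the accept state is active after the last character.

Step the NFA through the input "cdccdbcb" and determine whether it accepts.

Answer: REJECT

Steps:
initial (ε-close {0}): {0,1,2}
'c' @ 1: {}  — no active states
rest 'dccdbcb' ignored (set empty)
final: {}; accept 1 not in set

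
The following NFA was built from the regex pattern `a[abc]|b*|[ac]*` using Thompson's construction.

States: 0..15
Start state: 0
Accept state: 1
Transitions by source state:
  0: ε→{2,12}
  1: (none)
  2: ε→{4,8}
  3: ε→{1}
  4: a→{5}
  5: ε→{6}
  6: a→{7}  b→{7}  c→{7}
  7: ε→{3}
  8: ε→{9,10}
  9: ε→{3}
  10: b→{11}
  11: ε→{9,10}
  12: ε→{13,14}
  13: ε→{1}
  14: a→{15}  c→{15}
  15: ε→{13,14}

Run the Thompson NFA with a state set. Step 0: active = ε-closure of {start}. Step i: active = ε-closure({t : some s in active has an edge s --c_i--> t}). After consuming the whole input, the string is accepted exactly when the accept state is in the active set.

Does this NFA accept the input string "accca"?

S₀ = ε-closure({0}) = {0,1,2,3,4,8,9,10,12,13,14}
'a' @ 1: {1,5,6,13,14,15}  (accept∈set)
'c' @ 2: {1,3,7,13,14,15}  (accept∈set)
'c' @ 3: {1,13,14,15}  (accept∈set)
'c' @ 4: {1,13,14,15}  (accept∈set)
'a' @ 5: {1,13,14,15}  (accept∈set)
after full input: {1,13,14,15}  (accept=1 in)

Answer: ACCEPT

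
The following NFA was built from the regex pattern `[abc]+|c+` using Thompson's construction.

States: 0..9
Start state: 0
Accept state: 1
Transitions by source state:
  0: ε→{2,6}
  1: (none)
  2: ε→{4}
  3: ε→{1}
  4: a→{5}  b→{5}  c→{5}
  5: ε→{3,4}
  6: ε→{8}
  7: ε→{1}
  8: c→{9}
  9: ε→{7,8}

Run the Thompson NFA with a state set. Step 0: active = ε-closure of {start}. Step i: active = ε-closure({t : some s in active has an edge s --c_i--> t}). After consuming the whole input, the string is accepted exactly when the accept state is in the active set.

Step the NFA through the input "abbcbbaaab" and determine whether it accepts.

initial (ε-close {0}): {0,2,4,6,8}
'a' @ 1: {1,3,4,5}  (accept∈set)
'b' @ 2: {1,3,4,5}  (accept∈set)
'b' @ 3: {1,3,4,5}  (accept∈set)
'c' @ 4: {1,3,4,5}  (accept∈set)
'b' @ 5: {1,3,4,5}  (accept∈set)
'b' @ 6: {1,3,4,5}  (accept∈set)
'a' @ 7: {1,3,4,5}  (accept∈set)
'a' @ 8: {1,3,4,5}  (accept∈set)
'a' @ 9: {1,3,4,5}  (accept∈set)
'b' @ 10: {1,3,4,5}  (accept∈set)
after full input: {1,3,4,5}  (accept=1 in)

Answer: ACCEPT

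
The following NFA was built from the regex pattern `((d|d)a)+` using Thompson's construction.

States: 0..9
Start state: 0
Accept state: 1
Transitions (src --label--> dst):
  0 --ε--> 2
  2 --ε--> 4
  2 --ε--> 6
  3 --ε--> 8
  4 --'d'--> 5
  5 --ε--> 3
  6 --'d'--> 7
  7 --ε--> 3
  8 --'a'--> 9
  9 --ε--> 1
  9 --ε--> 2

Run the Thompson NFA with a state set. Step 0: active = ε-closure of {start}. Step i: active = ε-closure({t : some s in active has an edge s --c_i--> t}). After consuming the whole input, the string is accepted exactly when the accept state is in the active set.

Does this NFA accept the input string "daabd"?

start: ε-closure({0}) = {0,2,4,6}
'd' @ 1: {3,5,7,8}
'a' @ 2: {1,2,4,6,9}  (accept∈set)
'a' @ 3: {}  — no active states
rest 'bd' ignored (set empty)
end set {} — state 1 not in

Answer: REJECT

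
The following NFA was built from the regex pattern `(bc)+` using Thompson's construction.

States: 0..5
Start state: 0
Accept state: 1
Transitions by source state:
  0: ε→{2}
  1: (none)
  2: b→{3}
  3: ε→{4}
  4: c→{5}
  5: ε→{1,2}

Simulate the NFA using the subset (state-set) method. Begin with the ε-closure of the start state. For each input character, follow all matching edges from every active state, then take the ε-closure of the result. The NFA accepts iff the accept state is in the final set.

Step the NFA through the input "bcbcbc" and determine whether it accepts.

Answer: ACCEPT

Trace:
start: ε-closure({0}) = {0,2}
'b' @ 1: {3,4}
'c' @ 2: {1,2,5}  (accept∈set)
'b' @ 3: {3,4}
'c' @ 4: {1,2,5}  (accept∈set)
'b' @ 5: {3,4}
'c' @ 6: {1,2,5}  (accept∈set)
final: {1,2,5}; accept 1 in set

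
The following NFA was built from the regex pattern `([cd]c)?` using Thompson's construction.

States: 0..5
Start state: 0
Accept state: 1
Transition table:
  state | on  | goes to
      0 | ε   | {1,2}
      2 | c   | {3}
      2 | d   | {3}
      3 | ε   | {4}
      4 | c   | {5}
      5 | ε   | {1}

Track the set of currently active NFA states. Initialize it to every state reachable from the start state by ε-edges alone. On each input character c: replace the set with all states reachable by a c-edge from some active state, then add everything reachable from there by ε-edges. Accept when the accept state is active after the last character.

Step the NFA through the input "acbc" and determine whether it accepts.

Answer: REJECT

Trace:
S₀ = ε-closure({0}) = {0,1,2}
'a' @ 1: {}  — no active states
rest 'cbc' ignored (set empty)
after full input: {}  (accept=1 not in)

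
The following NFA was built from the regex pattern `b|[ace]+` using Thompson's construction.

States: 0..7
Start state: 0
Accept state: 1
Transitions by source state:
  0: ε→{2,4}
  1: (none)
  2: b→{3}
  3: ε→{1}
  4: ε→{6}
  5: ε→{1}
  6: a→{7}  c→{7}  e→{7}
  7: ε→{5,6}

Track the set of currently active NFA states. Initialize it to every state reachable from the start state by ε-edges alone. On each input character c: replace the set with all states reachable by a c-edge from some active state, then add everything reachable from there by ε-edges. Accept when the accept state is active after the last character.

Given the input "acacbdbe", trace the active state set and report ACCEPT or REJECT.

initial (ε-close {0}): {0,2,4,6}
'a' @ 1: {1,5,6,7}  (accept∈set)
'c' @ 2: {1,5,6,7}  (accept∈set)
'a' @ 3: {1,5,6,7}  (accept∈set)
'c' @ 4: {1,5,6,7}  (accept∈set)
'b' @ 5: {}  — dead — no transitions
rest 'dbe' ignored (set empty)
after full input: {}  (accept=1 not in)

Answer: REJECT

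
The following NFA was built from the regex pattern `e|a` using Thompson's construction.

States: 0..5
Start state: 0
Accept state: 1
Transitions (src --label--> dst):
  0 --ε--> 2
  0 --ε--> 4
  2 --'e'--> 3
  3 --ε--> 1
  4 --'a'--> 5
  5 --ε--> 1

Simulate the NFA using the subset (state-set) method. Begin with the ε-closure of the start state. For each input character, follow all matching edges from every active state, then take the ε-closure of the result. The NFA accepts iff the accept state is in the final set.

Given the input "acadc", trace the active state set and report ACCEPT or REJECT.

start: ε-closure({0}) = {0,2,4}
'a' @ 1: {1,5}  [accepting]
'c' @ 2: {}  — state set empty
rest 'adc' ignored (set empty)
end set {} — state 1 not in

Answer: REJECT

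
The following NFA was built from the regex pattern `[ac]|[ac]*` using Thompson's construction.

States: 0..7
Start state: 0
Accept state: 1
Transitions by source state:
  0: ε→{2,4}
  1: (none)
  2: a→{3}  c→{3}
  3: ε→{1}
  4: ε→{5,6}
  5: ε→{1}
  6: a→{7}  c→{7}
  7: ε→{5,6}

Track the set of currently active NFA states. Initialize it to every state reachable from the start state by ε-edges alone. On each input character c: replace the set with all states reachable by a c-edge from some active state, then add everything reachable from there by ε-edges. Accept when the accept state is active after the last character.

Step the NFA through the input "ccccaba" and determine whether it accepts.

Answer: REJECT

Trace:
initial (ε-close {0}): {0,1,2,4,5,6}
'c' @ 1: {1,3,5,6,7}  ✓accept
'c' @ 2: {1,5,6,7}  ✓accept
'c' @ 3: {1,5,6,7}  ✓accept
'c' @ 4: {1,5,6,7}  ✓accept
'a' @ 5: {1,5,6,7}  ✓accept
'b' @ 6: {}  — dead — no transitions
rest 'a' ignored (set empty)
final: {}; accept 1 not in set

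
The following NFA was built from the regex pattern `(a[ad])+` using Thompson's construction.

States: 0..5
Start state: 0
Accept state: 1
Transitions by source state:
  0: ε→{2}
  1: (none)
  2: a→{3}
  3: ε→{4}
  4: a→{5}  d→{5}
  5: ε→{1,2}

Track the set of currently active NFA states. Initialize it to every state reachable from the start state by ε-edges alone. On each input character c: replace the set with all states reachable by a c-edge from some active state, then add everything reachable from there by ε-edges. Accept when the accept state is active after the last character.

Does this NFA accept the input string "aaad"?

Answer: ACCEPT

Derivation:
start: ε-closure({0}) = {0,2}
'a' @ 1: {3,4}
'a' @ 2: {1,2,5}  ✓accept
'a' @ 3: {3,4}
'd' @ 4: {1,2,5}  ✓accept
end set {1,2,5} — state 1 in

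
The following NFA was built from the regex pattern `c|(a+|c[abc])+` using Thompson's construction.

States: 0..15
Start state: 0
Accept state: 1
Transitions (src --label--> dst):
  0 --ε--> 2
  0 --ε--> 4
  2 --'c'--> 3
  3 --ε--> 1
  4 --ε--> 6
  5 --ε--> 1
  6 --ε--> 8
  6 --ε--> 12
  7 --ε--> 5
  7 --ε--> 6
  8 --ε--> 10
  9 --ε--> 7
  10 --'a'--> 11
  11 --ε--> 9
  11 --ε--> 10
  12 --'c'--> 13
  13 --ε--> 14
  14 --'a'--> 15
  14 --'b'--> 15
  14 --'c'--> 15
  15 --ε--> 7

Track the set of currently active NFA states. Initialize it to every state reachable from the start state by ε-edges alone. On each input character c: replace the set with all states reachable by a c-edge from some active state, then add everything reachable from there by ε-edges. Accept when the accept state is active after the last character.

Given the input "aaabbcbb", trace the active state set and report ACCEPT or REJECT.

Answer: REJECT

Derivation:
S₀ = ε-closure({0}) = {0,2,4,6,8,10,12}
'a' @ 1: {1,5,6,7,8,9,10,11,12}  [accepting]
'a' @ 2: {1,5,6,7,8,9,10,11,12}  [accepting]
'a' @ 3: {1,5,6,7,8,9,10,11,12}  [accepting]
'b' @ 4: {}  — state set empty
rest 'bcbb' ignored (set empty)
end set {} — state 1 not in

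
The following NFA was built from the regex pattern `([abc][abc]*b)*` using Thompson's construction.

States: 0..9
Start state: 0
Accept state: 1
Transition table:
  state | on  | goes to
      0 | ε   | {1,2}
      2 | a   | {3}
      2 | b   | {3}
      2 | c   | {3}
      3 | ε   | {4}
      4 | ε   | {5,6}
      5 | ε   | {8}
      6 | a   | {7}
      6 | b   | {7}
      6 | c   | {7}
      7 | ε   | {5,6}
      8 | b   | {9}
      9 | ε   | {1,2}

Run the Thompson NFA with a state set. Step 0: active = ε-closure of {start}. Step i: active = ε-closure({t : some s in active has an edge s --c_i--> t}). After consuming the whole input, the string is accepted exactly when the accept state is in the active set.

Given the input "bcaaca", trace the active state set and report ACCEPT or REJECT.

initial (ε-close {0}): {0,1,2}
'b' @ 1: {3,4,5,6,8}
'c' @ 2: {5,6,7,8}
'a' @ 3: {5,6,7,8}
'a' @ 4: {5,6,7,8}
'c' @ 5: {5,6,7,8}
'a' @ 6: {5,6,7,8}
end set {5,6,7,8} — state 1 not in

Answer: REJECT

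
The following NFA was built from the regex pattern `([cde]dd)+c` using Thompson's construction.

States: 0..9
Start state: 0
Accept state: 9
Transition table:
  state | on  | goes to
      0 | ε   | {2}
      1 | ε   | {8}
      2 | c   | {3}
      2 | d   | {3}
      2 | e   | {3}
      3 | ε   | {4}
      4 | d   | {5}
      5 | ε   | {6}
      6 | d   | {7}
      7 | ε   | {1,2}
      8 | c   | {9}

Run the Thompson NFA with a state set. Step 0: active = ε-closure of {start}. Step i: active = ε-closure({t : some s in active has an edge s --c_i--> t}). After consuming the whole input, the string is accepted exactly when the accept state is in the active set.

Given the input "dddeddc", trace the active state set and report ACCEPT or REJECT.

initial (ε-close {0}): {0,2}
'd' @ 1: {3,4}
'd' @ 2: {5,6}
'd' @ 3: {1,2,7,8}
'e' @ 4: {3,4}
'd' @ 5: {5,6}
'd' @ 6: {1,2,7,8}
'c' @ 7: {3,4,9}  [accepting]
final: {3,4,9}; accept 9 in set

Answer: ACCEPT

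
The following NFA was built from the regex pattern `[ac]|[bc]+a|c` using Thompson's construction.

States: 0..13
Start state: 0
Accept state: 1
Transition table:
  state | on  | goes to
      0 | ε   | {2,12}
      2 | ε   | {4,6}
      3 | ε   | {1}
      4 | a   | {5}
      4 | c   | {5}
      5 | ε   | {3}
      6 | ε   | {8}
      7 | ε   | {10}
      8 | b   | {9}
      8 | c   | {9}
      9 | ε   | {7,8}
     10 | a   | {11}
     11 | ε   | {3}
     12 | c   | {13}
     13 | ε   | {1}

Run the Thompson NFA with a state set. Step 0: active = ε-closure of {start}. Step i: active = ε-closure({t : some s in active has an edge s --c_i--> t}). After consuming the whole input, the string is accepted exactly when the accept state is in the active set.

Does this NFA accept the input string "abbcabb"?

S₀ = ε-closure({0}) = {0,2,4,6,8,12}
'a' @ 1: {1,3,5}  [accepting]
'b' @ 2: {}  — no active states
rest 'bcabb' ignored (set empty)
end set {} — state 1 not in

Answer: REJECT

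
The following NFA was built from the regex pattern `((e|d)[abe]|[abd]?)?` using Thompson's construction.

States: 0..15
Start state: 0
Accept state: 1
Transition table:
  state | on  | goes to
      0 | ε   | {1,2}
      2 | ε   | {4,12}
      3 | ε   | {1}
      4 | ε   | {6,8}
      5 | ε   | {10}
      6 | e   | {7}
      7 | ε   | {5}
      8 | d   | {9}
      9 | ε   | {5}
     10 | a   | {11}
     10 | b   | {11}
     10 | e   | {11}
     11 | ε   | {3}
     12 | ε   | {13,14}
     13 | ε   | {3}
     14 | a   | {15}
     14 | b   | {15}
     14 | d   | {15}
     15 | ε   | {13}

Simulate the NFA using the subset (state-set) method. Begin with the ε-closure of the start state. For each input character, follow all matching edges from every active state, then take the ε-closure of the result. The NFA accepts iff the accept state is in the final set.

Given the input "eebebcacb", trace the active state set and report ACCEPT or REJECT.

Answer: REJECT

Steps:
initial (ε-close {0}): {0,1,2,3,4,6,8,12,13,14}
'e' @ 1: {5,7,10}
'e' @ 2: {1,3,11}  [accepting]
'b' @ 3: {}  — state set empty
rest 'ebcacb' ignored (set empty)
final: {}; accept 1 not in set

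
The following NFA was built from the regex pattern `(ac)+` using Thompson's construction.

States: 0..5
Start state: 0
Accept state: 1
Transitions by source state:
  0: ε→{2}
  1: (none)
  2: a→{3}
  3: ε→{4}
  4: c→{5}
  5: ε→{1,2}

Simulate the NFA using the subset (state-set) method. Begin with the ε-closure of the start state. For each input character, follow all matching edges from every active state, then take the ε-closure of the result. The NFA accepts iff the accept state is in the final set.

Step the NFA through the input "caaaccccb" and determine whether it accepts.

Answer: REJECT

Steps:
initial (ε-close {0}): {0,2}
'c' @ 1: {}  — no active states
rest 'aaaccccb' ignored (set empty)
final: {}; accept 1 not in set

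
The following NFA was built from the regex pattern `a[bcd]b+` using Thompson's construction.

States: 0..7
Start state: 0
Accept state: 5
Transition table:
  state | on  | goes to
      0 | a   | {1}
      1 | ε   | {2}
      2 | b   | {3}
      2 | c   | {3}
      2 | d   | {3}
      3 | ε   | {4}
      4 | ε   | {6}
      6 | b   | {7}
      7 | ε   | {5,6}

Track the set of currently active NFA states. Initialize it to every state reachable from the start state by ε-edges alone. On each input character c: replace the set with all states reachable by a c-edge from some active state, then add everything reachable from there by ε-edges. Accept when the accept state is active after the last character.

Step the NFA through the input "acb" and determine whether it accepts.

Answer: ACCEPT

Steps:
S₀ = ε-closure({0}) = {0}
'a' @ 1: {1,2}
'c' @ 2: {3,4,6}
'b' @ 3: {5,6,7}  (accept∈set)
end set {5,6,7} — state 5 in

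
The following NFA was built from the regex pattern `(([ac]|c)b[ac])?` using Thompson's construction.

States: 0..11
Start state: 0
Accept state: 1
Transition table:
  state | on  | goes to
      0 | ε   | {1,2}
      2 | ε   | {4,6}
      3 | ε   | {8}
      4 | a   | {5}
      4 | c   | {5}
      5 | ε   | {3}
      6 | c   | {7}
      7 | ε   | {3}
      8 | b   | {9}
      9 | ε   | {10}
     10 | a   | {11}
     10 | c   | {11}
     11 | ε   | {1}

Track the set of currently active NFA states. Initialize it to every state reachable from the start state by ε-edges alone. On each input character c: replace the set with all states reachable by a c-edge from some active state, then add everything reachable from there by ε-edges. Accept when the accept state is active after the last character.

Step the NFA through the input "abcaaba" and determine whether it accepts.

S₀ = ε-closure({0}) = {0,1,2,4,6}
'a' @ 1: {3,5,8}
'b' @ 2: {9,10}
'c' @ 3: {1,11}  [accepting]
'a' @ 4: {}  — dead — no transitions
rest 'aba' ignored (set empty)
final: {}; accept 1 not in set

Answer: REJECT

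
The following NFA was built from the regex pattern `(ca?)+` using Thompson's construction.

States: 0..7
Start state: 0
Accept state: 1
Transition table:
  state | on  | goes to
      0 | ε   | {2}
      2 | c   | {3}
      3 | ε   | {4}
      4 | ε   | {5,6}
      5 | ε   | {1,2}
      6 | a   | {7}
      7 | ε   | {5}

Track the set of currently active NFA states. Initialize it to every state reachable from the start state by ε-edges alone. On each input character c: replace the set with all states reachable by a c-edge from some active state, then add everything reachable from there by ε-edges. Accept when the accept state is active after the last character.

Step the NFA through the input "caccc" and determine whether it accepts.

S₀ = ε-closure({0}) = {0,2}
'c' @ 1: {1,2,3,4,5,6}  ✓accept
'a' @ 2: {1,2,5,7}  ✓accept
'c' @ 3: {1,2,3,4,5,6}  ✓accept
'c' @ 4: {1,2,3,4,5,6}  ✓accept
'c' @ 5: {1,2,3,4,5,6}  ✓accept
end set {1,2,3,4,5,6} — state 1 in

Answer: ACCEPT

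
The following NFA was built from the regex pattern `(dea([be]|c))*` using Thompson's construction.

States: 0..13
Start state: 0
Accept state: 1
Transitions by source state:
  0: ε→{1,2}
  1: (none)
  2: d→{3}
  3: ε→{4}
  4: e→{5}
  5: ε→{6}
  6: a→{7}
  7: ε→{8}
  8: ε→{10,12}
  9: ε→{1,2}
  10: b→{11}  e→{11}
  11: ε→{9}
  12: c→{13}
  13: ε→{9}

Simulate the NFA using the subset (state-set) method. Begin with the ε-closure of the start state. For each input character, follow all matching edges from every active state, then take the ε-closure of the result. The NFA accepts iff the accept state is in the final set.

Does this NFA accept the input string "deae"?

initial (ε-close {0}): {0,1,2}
'd' @ 1: {3,4}
'e' @ 2: {5,6}
'a' @ 3: {7,8,10,12}
'e' @ 4: {1,2,9,11}  (accept∈set)
after full input: {1,2,9,11}  (accept=1 in)

Answer: ACCEPT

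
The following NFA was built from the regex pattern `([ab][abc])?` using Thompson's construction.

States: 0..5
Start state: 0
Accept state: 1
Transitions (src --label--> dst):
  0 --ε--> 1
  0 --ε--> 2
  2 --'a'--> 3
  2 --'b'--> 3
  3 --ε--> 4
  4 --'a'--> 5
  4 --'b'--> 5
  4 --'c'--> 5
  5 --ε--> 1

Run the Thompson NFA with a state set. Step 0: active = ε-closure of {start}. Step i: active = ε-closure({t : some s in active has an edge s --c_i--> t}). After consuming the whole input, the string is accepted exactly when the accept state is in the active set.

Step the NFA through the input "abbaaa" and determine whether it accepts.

Answer: REJECT

Steps:
start: ε-closure({0}) = {0,1,2}
'a' @ 1: {3,4}
'b' @ 2: {1,5}  ✓accept
'b' @ 3: {}  — no active states
rest 'aaa' ignored (set empty)
end set {} — state 1 not in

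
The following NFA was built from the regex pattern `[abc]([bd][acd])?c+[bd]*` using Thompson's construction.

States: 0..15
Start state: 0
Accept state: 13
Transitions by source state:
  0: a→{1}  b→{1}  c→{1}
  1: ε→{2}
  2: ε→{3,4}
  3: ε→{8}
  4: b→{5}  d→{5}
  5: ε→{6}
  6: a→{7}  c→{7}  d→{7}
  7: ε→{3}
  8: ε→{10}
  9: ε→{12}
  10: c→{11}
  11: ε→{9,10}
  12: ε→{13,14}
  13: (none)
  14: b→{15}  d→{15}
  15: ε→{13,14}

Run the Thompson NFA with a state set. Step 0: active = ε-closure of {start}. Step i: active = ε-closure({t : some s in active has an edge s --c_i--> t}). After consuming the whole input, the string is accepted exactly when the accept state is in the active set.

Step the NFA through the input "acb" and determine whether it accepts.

Answer: ACCEPT

Trace:
initial (ε-close {0}): {0}
'a' @ 1: {1,2,3,4,8,10}
'c' @ 2: {9,10,11,12,13,14}  ✓accept
'b' @ 3: {13,14,15}  ✓accept
final: {13,14,15}; accept 13 in set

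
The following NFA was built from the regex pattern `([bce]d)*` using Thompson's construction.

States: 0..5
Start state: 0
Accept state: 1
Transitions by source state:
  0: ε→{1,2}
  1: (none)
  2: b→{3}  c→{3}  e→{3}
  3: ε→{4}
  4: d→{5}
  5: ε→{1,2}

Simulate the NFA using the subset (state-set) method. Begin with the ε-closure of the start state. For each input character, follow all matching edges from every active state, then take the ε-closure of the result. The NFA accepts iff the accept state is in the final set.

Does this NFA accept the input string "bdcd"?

start: ε-closure({0}) = {0,1,2}
'b' @ 1: {3,4}
'd' @ 2: {1,2,5}  [accepting]
'c' @ 3: {3,4}
'd' @ 4: {1,2,5}  [accepting]
end set {1,2,5} — state 1 in

Answer: ACCEPT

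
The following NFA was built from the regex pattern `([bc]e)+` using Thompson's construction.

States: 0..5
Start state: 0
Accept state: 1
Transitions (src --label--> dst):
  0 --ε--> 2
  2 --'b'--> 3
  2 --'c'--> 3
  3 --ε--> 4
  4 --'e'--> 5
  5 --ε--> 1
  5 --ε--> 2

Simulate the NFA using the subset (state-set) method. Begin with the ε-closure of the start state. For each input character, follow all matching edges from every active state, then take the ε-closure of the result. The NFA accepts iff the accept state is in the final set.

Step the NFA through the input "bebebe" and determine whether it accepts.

S₀ = ε-closure({0}) = {0,2}
'b' @ 1: {3,4}
'e' @ 2: {1,2,5}  (accept∈set)
'b' @ 3: {3,4}
'e' @ 4: {1,2,5}  (accept∈set)
'b' @ 5: {3,4}
'e' @ 6: {1,2,5}  (accept∈set)
after full input: {1,2,5}  (accept=1 in)

Answer: ACCEPT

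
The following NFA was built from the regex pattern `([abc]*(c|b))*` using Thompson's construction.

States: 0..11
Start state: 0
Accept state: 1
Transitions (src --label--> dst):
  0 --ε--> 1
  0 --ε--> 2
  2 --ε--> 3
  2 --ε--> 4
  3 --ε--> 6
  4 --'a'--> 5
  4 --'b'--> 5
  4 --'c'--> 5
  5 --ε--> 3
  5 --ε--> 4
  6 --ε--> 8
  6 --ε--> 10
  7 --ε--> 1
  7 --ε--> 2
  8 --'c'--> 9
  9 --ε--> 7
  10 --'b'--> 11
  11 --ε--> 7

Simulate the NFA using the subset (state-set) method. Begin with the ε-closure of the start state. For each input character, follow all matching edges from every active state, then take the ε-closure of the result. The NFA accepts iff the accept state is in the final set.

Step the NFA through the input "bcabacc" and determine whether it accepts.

Answer: ACCEPT

Trace:
initial (ε-close {0}): {0,1,2,3,4,6,8,10}
'b' @ 1: {1,2,3,4,5,6,7,8,10,11}  (accept∈set)
'c' @ 2: {1,2,3,4,5,6,7,8,9,10}  (accept∈set)
'a' @ 3: {3,4,5,6,8,10}
'b' @ 4: {1,2,3,4,5,6,7,8,10,11}  (accept∈set)
'a' @ 5: {3,4,5,6,8,10}
'c' @ 6: {1,2,3,4,5,6,7,8,9,10}  (accept∈set)
'c' @ 7: {1,2,3,4,5,6,7,8,9,10}  (accept∈set)
end set {1,2,3,4,5,6,7,8,9,10} — state 1 in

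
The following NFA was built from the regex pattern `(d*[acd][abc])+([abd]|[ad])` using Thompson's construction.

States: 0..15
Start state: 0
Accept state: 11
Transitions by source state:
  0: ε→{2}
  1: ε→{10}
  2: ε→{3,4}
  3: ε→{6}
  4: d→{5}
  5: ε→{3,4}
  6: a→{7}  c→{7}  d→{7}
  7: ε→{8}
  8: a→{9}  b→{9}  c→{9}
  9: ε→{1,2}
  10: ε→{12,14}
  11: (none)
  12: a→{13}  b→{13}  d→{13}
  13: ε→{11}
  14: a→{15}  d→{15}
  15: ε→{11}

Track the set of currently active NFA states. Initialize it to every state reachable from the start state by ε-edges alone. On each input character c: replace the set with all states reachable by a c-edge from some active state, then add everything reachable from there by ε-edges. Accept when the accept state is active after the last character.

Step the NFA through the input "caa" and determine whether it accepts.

Answer: ACCEPT

Derivation:
S₀ = ε-closure({0}) = {0,2,3,4,6}
'c' @ 1: {7,8}
'a' @ 2: {1,2,3,4,6,9,10,12,14}
'a' @ 3: {7,8,11,13,15}  (accept∈set)
final: {7,8,11,13,15}; accept 11 in set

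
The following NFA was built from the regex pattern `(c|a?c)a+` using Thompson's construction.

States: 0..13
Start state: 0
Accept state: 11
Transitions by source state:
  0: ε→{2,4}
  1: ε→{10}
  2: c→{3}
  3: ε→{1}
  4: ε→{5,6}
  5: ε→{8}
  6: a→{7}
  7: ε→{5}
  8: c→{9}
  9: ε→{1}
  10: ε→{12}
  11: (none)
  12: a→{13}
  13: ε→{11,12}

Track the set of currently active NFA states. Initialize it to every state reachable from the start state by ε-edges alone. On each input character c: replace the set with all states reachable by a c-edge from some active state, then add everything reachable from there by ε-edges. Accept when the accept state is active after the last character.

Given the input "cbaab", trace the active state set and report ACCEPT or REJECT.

Answer: REJECT

Steps:
S₀ = ε-closure({0}) = {0,2,4,5,6,8}
'c' @ 1: {1,3,9,10,12}
'b' @ 2: {}  — state set empty
rest 'aab' ignored (set empty)
after full input: {}  (accept=11 not in)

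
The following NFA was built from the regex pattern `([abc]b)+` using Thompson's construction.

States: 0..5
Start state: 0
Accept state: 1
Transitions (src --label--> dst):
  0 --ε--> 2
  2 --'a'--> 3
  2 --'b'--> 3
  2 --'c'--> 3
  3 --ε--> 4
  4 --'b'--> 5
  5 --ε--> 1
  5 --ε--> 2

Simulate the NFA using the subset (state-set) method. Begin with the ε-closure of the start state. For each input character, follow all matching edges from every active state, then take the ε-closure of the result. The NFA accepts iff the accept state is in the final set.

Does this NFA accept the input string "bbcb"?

initial (ε-close {0}): {0,2}
'b' @ 1: {3,4}
'b' @ 2: {1,2,5}  [accepting]
'c' @ 3: {3,4}
'b' @ 4: {1,2,5}  [accepting]
after full input: {1,2,5}  (accept=1 in)

Answer: ACCEPT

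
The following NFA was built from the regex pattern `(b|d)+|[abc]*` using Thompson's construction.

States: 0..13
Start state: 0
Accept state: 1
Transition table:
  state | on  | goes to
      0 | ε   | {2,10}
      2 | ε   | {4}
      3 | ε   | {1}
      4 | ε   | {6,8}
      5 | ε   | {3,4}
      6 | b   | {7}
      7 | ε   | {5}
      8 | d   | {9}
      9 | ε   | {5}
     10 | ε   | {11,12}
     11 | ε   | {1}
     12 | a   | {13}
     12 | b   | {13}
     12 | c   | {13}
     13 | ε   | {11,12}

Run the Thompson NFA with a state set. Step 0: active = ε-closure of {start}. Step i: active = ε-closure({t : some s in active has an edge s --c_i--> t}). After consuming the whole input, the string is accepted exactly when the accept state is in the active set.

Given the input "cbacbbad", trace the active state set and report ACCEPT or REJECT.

initial (ε-close {0}): {0,1,2,4,6,8,10,11,12}
'c' @ 1: {1,11,12,13}  ✓accept
'b' @ 2: {1,11,12,13}  ✓accept
'a' @ 3: {1,11,12,13}  ✓accept
'c' @ 4: {1,11,12,13}  ✓accept
'b' @ 5: {1,11,12,13}  ✓accept
'b' @ 6: {1,11,12,13}  ✓accept
'a' @ 7: {1,11,12,13}  ✓accept
'd' @ 8: {}  — state set empty
end set {} — state 1 not in

Answer: REJECT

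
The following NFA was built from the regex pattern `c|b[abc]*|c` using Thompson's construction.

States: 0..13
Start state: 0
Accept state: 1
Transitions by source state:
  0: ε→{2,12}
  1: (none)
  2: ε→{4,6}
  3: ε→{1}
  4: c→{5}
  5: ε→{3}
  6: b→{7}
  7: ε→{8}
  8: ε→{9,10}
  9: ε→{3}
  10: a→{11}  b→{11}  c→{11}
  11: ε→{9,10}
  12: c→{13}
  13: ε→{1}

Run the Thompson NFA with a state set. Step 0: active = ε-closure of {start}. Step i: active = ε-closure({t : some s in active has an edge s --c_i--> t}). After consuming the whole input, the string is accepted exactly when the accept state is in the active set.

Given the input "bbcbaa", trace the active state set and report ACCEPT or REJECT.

start: ε-closure({0}) = {0,2,4,6,12}
'b' @ 1: {1,3,7,8,9,10}  [accepting]
'b' @ 2: {1,3,9,10,11}  [accepting]
'c' @ 3: {1,3,9,10,11}  [accepting]
'b' @ 4: {1,3,9,10,11}  [accepting]
'a' @ 5: {1,3,9,10,11}  [accepting]
'a' @ 6: {1,3,9,10,11}  [accepting]
after full input: {1,3,9,10,11}  (accept=1 in)

Answer: ACCEPT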